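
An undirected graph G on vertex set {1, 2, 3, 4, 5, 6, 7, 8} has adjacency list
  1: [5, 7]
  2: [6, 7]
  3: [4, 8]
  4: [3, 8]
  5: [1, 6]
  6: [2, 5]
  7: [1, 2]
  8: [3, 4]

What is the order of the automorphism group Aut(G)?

60

G has two connected components, {1, 2, 5, 6, 7} and {3, 4, 8}; each is 2-regular, so G = C_5 ⊔ C_3. No automorphism exchanges components of different sizes, hence Aut(G) is the direct product D_3 × D_5, order 60.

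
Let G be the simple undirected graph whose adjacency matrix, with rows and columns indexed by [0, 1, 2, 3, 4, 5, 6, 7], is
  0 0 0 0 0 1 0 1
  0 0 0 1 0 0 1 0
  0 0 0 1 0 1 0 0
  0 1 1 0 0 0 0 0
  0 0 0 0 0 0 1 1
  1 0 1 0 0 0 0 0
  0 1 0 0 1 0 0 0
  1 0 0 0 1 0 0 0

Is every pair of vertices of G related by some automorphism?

G is 2-regular and connected on 8 vertices, i.e. the cycle C_8. The automorphisms of the 8-cycle are exactly the symmetries of a regular 8-gon: the dihedral group D_8, |D_8| = 16. This group acts transitively on the 8 vertices.

Yes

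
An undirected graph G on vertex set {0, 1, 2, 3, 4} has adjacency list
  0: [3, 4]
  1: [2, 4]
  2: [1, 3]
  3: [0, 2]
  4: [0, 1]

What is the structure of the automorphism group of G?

the dihedral group of order 10

G is 2-regular and connected on 5 vertices, i.e. the cycle C_5. The automorphisms of the 5-cycle are exactly the symmetries of a regular 5-gon: the dihedral group D_5, |D_5| = 10.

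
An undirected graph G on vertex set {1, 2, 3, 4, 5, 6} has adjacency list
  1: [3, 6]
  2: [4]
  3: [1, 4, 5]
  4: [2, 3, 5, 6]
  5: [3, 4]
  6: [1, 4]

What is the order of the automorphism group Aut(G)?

Degrees alone do not determine every vertex (e.g. 1 and 5 both have degree 2), but their neighbour-degree multisets differ: N(1) has degrees [2, 3] while N(5) has degrees [3, 4]. Repeating this refinement separates all vertices, so the only automorphism is the identity.

1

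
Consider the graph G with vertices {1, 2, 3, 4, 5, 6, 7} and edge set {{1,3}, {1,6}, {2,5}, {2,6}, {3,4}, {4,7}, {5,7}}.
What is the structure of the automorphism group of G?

the dihedral group of order 14

G is 2-regular and connected on 7 vertices, i.e. the cycle C_7. The automorphisms of the 7-cycle are exactly the symmetries of a regular 7-gon: the dihedral group D_7, |D_7| = 14.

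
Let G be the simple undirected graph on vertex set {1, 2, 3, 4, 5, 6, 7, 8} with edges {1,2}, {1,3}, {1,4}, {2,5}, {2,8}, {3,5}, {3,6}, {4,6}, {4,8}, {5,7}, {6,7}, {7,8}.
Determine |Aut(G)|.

48

G is 3-regular and bipartite on 2^3 = 8 vertices with girth 4; it is the hypercube graph Q_3. The symmetry group of the 3-cube is the hyperoctahedral group B_3 = Z_2 ≀ S_3, of order 2^3·3! = 48.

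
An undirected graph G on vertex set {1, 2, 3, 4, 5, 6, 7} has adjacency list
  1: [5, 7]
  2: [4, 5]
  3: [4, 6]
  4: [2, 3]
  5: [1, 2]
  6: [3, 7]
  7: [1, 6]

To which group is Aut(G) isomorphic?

Every vertex has degree 2 and the graph is connected, so G is the 7-cycle C_7. C_7 has 7 rotations and 7 reflections, so Aut(C_7) ≅ D_7 of order 14.

the dihedral group of order 14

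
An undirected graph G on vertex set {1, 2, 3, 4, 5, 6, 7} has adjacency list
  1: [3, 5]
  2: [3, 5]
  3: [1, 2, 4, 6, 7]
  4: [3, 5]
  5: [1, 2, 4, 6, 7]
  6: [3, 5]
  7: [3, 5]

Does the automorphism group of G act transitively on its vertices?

Automorphisms preserve degree, but G has vertices of degree 2 and vertices of degree 5; no automorphism maps one to the other, so G is not vertex-transitive.

No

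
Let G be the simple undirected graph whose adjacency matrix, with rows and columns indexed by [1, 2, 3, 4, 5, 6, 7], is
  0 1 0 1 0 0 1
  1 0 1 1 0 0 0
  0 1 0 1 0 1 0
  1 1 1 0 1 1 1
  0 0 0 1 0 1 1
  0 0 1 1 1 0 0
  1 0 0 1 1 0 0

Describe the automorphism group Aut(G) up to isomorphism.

D_6

Vertex 4 is the unique vertex of degree 6; the remaining 6 vertices each have degree 3 and induce a cycle, so G is the wheel on 7 vertices with hub 4. Every automorphism fixes the hub and acts on the rim 6-cycle, so Aut(G) ≅ Aut(C_6) = D_6 of order 12.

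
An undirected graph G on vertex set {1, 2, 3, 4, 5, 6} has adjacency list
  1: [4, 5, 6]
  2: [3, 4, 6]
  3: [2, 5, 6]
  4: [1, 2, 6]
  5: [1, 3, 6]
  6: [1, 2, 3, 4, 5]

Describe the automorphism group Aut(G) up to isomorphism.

D_5

Vertex 6 is the unique vertex of degree 5; the remaining 5 vertices each have degree 3 and induce a cycle, so G is the wheel on 6 vertices with hub 6. Every automorphism fixes the hub and acts on the rim 5-cycle, so Aut(G) ≅ Aut(C_5) = D_5 of order 10.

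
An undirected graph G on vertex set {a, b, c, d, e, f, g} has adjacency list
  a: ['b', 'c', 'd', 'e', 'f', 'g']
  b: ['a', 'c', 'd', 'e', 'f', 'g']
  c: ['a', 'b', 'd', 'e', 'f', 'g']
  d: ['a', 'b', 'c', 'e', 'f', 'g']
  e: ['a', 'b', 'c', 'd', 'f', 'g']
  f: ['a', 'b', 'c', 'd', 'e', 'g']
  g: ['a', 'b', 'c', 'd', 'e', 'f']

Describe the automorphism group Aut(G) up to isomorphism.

All 7 vertices are pairwise adjacent: G = K_7. Any permutation of the 7 vertices preserves K_7, so Aut(K_7) = S_7 of order 7! = 5040.

the symmetric group on 7 letters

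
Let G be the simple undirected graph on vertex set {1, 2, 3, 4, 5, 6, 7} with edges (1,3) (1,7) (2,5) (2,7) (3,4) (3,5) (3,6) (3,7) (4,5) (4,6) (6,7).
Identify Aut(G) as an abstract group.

Degrees alone do not determine every vertex (e.g. 1 and 2 both have degree 2), but their neighbour-degree multisets differ: N(1) has degrees [4, 5] while N(2) has degrees [3, 4]. Repeating this refinement separates all vertices, so the only automorphism is the identity.

{e}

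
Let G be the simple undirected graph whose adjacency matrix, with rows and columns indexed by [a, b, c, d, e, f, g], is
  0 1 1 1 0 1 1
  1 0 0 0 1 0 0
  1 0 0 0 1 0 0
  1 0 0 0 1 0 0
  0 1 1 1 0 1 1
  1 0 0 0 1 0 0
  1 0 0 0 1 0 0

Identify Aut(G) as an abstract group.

The vertices split by degree into {a, e} (degree 5) and {b, c, d, f, g} (degree 2); every edge runs between the two parts, so G is the complete bipartite graph K_{2,5}. The parts have unequal sizes, so no automorphism swaps them; each part is permuted independently, giving S_5 × S_2 of order 5!·2! = 240.

S_5 × S_2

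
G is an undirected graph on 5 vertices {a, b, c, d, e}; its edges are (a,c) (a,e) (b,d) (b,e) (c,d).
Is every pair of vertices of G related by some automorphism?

Yes

Every vertex has degree 2 and the graph is connected, so G is the 5-cycle C_5. The automorphisms of the 5-cycle are exactly the symmetries of a regular 5-gon: the dihedral group D_5, |D_5| = 10. This group acts transitively on the 5 vertices.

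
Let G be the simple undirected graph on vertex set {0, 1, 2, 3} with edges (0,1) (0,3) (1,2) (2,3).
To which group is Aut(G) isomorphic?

G is 2-regular and bipartite on 2^2 = 4 vertices with girth 4; it is the hypercube graph Q_2. Aut(Q_2) consists of the signed permutations of the 2 coordinate axes: 2! permutations times 2^2 sign flips, so |Aut| = 2^2·2! = 8.

Z_2^2 ⋊ S_2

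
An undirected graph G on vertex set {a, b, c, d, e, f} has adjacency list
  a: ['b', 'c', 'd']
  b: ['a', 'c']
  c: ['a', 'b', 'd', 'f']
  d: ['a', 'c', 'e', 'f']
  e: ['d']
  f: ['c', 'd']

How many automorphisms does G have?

Degrees alone do not determine every vertex (e.g. b and f both have degree 2), but their neighbour-degree multisets differ: N(b) has degrees [3, 4] while N(f) has degrees [4, 4]. Repeating this refinement separates all vertices, so the only automorphism is the identity.

1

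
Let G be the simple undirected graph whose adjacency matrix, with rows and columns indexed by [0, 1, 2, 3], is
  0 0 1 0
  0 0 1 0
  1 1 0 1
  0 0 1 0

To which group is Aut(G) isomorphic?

the symmetric group on 3 letters

Vertex 2 has degree 3 and every other vertex has degree 1, so G is the star K_{1,3} with centre 2. The 3 leaves are pairwise interchangeable while the centre is fixed, giving Aut(G) = S_3.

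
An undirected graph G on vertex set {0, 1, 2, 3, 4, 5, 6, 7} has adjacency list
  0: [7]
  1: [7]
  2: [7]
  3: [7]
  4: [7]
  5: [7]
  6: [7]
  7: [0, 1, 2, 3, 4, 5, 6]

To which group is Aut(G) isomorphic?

Vertex 7 has degree 7 and every other vertex has degree 1, so G is the star K_{1,7} with centre 7. The 7 leaves are pairwise interchangeable while the centre is fixed, giving Aut(G) = S_7.

S_7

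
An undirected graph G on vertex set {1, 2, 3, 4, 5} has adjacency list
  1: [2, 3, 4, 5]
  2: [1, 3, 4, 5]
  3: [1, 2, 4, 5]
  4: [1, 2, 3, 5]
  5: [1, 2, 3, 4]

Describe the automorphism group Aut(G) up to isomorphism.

the symmetric group on 5 letters

All 5 vertices are pairwise adjacent: G = K_5. Every bijection on the vertex set is an automorphism of K_5; hence Aut(K_5) ≅ S_5, order 120.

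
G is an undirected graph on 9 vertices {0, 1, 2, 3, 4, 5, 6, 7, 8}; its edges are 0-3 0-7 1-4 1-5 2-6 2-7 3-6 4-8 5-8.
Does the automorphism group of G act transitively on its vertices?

G has two connected components, {0, 2, 3, 6, 7} and {1, 4, 5, 8}; each is 2-regular, so G = C_5 ⊔ C_4. The orbit of 0 under Aut(G) is {0, 2, 3, 6, 7}, which does not contain 1, so G is not vertex-transitive.

No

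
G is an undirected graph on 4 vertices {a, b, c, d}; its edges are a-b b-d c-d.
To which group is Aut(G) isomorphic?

C_2

The degree sequence is [1, 2, 1, 2]; the two degree-1 vertices a and c are the ends of a path, so G = P_4. A path has exactly one nontrivial symmetry — reversal — giving Aut(G) of order 2.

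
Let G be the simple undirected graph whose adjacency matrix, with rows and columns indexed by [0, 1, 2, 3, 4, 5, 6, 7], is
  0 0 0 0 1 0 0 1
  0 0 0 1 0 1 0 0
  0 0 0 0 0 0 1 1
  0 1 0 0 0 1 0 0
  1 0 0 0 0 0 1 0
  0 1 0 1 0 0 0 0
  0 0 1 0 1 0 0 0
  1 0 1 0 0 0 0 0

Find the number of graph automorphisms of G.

G has two connected components, {0, 2, 4, 6, 7} and {1, 3, 5}; each is 2-regular, so G = C_5 ⊔ C_3. No automorphism exchanges components of different sizes, hence Aut(G) is the direct product D_5 × D_3, order 60.

60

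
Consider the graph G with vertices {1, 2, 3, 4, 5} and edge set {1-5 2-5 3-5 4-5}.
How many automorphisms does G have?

Vertex 5 has degree 4 and every other vertex has degree 1, so G is the star K_{1,4} with centre 5. Any automorphism fixes the centre and permutes the 4 leaves freely, so Aut(G) ≅ S_4 of order 4! = 24.

24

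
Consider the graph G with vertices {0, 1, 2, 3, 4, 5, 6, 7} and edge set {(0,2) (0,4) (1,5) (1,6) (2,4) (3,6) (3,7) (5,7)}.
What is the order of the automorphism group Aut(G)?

G has two connected components, {1, 3, 5, 6, 7} and {0, 2, 4}; each is 2-regular, so G = C_5 ⊔ C_3. The components are non-isomorphic (different sizes), so Aut(G) = Aut(C_5) × Aut(C_3) = D_5 × D_3 of order 10·6 = 60.

60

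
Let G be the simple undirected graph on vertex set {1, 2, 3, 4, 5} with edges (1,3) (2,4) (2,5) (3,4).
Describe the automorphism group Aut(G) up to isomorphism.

The degree sequence is [1, 2, 2, 2, 1]; the two degree-1 vertices 1 and 5 are the ends of a path, so G = P_5. The only nontrivial automorphism of a path is the end-to-end reflection, so Aut(G) ≅ Z_2.

Z_2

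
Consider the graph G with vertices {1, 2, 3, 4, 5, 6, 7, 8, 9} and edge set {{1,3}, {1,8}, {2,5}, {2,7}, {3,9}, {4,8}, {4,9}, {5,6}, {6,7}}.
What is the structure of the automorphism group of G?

D_4 × D_5

G has two connected components, {1, 3, 4, 8, 9} and {2, 5, 6, 7}; each is 2-regular, so G = C_5 ⊔ C_4. No automorphism exchanges components of different sizes, hence Aut(G) is the direct product D_4 × D_5, order 80.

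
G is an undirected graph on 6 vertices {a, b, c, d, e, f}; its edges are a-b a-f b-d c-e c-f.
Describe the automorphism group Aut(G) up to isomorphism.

The degree sequence is [2, 2, 2, 1, 1, 2]; the two degree-1 vertices d and e are the ends of a path, so G = P_6. A path has exactly one nontrivial symmetry — reversal — giving Aut(G) of order 2.

the cyclic group of order 2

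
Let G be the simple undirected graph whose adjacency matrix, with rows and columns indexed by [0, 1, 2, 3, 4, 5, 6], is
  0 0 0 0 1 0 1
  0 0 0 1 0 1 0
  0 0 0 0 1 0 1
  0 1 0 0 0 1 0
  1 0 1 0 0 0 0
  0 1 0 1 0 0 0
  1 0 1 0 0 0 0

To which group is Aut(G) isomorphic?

G has two connected components, {0, 2, 4, 6} and {1, 3, 5}; each is 2-regular, so G = C_4 ⊔ C_3. No automorphism exchanges components of different sizes, hence Aut(G) is the direct product D_4 × D_3, order 48.

D_4 × D_3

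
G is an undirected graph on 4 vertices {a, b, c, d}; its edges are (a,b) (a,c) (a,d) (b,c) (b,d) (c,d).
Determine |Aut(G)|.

24

Every vertex has degree 3, so G is the complete graph K_4. Any permutation of the 4 vertices preserves K_4, so Aut(K_4) = S_4 of order 4! = 24.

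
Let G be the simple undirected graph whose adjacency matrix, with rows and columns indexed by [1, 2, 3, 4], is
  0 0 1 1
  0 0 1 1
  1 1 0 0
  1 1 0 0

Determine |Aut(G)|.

8

G is 2-regular and bipartite on 2^2 = 4 vertices with girth 4; it is the hypercube graph Q_2. Aut(Q_2) consists of the signed permutations of the 2 coordinate axes: 2! permutations times 2^2 sign flips, so |Aut| = 2^2·2! = 8.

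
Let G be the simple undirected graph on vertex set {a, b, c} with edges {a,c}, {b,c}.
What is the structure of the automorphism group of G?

the cyclic group of order 2

The degree sequence is [1, 1, 2]; the two degree-1 vertices a and b are the ends of a path, so G = P_3. The only nontrivial automorphism of a path is the end-to-end reflection, so Aut(G) ≅ Z_2.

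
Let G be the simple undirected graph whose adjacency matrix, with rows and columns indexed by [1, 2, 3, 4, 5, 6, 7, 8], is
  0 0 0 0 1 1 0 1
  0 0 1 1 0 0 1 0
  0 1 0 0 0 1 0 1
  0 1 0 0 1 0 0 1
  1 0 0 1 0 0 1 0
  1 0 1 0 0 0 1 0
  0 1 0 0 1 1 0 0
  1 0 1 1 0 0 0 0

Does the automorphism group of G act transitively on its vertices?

Yes

G is 3-regular and bipartite on 2^3 = 8 vertices with girth 4; it is the hypercube graph Q_3. The symmetry group of the 3-cube is the hyperoctahedral group B_3 = Z_2 ≀ S_3, of order 2^3·3! = 48. Under this action every vertex can be carried to every other, so G is vertex-transitive.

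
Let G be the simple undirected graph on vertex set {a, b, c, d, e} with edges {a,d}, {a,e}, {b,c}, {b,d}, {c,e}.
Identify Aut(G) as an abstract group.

D_5

Every vertex has degree 2 and the graph is connected, so G is the 5-cycle C_5. C_5 has 5 rotations and 5 reflections, so Aut(C_5) ≅ D_5 of order 10.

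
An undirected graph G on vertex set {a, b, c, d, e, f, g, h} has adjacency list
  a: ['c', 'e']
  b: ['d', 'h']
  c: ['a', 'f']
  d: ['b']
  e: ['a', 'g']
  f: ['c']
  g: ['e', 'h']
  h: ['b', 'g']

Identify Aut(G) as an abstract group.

The degree sequence is [2, 2, 2, 1, 2, 1, 2, 2]; the two degree-1 vertices d and f are the ends of a path, so G = P_8. The only nontrivial automorphism of a path is the end-to-end reflection, so Aut(G) ≅ Z_2.

Z_2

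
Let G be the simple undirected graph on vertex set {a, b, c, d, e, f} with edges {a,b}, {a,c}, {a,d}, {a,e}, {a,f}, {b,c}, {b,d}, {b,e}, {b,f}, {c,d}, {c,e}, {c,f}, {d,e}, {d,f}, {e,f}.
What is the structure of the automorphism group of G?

the symmetric group on 6 letters

All 6 vertices are pairwise adjacent: G = K_6. Any permutation of the 6 vertices preserves K_6, so Aut(K_6) = S_6 of order 6! = 720.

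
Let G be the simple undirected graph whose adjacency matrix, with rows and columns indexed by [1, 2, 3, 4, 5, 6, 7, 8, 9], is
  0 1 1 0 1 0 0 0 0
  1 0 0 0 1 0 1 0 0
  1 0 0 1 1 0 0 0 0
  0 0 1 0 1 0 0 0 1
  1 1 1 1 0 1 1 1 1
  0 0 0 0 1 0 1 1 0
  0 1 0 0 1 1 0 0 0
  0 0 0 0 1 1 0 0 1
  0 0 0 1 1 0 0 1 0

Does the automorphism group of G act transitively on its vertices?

Vertex 5 is the only vertex of degree 8, so every automorphism fixes it; G is not vertex-transitive.

No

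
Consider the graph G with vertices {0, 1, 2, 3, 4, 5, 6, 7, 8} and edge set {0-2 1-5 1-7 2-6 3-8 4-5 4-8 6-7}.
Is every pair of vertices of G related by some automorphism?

No

Automorphisms preserve degree, but G has vertices of degree 1 and vertices of degree 2; no automorphism maps one to the other, so G is not vertex-transitive.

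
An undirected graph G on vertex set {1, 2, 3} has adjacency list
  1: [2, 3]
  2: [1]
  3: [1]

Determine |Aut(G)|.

2

The degree sequence is [2, 1, 1]; the two degree-1 vertices 2 and 3 are the ends of a path, so G = P_3. The only nontrivial automorphism of a path is the end-to-end reflection, so Aut(G) ≅ Z_2.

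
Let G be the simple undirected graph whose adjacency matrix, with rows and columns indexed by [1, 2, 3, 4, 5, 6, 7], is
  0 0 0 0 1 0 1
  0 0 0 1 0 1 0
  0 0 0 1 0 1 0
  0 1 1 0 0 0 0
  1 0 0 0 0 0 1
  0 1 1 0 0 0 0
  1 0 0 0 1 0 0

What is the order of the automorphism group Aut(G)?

48

G has two connected components, {2, 3, 4, 6} and {1, 5, 7}; each is 2-regular, so G = C_4 ⊔ C_3. The components are non-isomorphic (different sizes), so Aut(G) = Aut(C_3) × Aut(C_4) = D_3 × D_4 of order 6·8 = 48.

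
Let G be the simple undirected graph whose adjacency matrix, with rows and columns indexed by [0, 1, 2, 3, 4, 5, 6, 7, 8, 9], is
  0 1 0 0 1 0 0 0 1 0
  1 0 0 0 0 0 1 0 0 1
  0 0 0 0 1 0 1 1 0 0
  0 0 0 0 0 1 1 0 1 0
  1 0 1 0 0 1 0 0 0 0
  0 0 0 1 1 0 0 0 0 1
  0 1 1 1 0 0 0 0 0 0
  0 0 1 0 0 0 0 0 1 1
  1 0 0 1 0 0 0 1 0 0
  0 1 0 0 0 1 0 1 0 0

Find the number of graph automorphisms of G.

120

G is 3-regular on 10 vertices with no triangles and no 4-cycles (girth 5): this is the Petersen graph. Viewing the Petersen graph as the Kneser graph K(5,2) — vertices are 2-subsets of {1,…,5}, edges join disjoint pairs — its automorphisms are exactly the permutations of the 5-element set, so Aut ≅ S_5 of order 120.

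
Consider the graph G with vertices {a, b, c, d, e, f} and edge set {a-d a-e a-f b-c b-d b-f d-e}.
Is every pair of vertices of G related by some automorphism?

No

Vertex c is the only vertex of degree 1, so every automorphism fixes it; G is not vertex-transitive.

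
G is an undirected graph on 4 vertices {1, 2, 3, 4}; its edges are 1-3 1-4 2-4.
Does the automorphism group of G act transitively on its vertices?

Automorphisms preserve degree, but G has vertices of degree 1 and vertices of degree 2; no automorphism maps one to the other, so G is not vertex-transitive.

No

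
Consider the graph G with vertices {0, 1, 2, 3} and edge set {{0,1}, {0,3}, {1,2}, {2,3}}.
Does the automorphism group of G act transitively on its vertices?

Every vertex has degree 2 and the graph is connected, so G is the 4-cycle C_4. The automorphisms of the 4-cycle are exactly the symmetries of a regular 4-gon: the dihedral group D_4, |D_4| = 8. Under this action every vertex can be carried to every other, so G is vertex-transitive.

Yes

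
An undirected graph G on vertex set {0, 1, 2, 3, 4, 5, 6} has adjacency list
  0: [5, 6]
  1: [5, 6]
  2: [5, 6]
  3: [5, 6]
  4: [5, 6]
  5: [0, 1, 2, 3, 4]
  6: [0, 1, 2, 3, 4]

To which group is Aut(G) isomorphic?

S_5 × S_2

The vertices split by degree into {5, 6} (degree 5) and {0, 1, 2, 3, 4} (degree 2); every edge runs between the two parts, so G is the complete bipartite graph K_{2,5}. The parts have unequal sizes, so no automorphism swaps them; each part is permuted independently, giving S_5 × S_2 of order 5!·2! = 240.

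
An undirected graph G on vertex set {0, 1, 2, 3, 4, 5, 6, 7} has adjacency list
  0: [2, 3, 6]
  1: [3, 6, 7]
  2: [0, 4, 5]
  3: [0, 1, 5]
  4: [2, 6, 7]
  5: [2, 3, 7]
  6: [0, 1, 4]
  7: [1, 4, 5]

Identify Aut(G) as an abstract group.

G is 3-regular and bipartite on 2^3 = 8 vertices with girth 4; it is the hypercube graph Q_3. The symmetry group of the 3-cube is the hyperoctahedral group B_3 = Z_2 ≀ S_3, of order 2^3·3! = 48.

Z_2^3 ⋊ S_3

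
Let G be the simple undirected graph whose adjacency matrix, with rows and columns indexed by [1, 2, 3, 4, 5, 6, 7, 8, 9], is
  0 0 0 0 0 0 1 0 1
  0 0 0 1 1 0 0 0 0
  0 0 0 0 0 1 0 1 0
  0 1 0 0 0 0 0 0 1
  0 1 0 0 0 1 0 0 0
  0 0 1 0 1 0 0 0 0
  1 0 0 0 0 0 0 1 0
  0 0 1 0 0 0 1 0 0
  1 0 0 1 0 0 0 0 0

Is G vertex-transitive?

Yes

Every vertex has degree 2 and the graph is connected, so G is the 9-cycle C_9. The automorphisms of the 9-cycle are exactly the symmetries of a regular 9-gon: the dihedral group D_9, |D_9| = 18. This group acts transitively on the 9 vertices.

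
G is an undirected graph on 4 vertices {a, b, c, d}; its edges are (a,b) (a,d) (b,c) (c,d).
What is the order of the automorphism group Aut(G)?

G is 2-regular and connected on 4 vertices, i.e. the cycle C_4. C_4 has 4 rotations and 4 reflections, so Aut(C_4) ≅ D_4 of order 8.

8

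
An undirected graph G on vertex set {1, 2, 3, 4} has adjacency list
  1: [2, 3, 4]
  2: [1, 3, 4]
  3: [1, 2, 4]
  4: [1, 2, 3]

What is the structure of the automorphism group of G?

S_4

Every vertex has degree 3, so G is the complete graph K_4. Any permutation of the 4 vertices preserves K_4, so Aut(K_4) = S_4 of order 4! = 24.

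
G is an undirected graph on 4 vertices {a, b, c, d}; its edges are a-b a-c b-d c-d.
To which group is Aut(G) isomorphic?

the hyperoctahedral group B_2

G is 2-regular and bipartite on 2^2 = 4 vertices with girth 4; it is the hypercube graph Q_2. The symmetry group of the 2-cube is the hyperoctahedral group B_2 = Z_2 ≀ S_2, of order 2^2·2! = 8.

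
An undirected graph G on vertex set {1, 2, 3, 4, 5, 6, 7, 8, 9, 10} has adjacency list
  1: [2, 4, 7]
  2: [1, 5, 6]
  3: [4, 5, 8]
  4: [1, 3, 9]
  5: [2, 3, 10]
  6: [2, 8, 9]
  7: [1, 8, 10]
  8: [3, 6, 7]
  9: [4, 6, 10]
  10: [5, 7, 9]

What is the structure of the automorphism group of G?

the symmetric group S_5

G is 3-regular on 10 vertices with no triangles and no 4-cycles (girth 5): this is the Petersen graph. It is a classical fact that the Petersen graph has automorphism group S_5 (order 120), arising from its description as the Kneser graph K(5,2).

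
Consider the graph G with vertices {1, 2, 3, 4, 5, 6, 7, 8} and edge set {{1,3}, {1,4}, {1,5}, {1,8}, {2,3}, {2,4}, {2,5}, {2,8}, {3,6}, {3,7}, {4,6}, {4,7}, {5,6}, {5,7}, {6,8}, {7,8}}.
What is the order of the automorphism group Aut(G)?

1152

G is 4-regular and bipartite with parts {1, 2, 6, 7} and {3, 4, 5, 8} (each part is independent and every cross-pair is an edge), so G = K_{4,4}. Aut(K_{4,4}) is the wreath product S_4 ≀ Z_2: permute within each part, then optionally swap the parts; |Aut| = 2·(4!)² = 1152.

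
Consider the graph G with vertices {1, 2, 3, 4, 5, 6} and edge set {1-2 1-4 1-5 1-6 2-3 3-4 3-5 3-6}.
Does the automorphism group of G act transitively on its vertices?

Automorphisms preserve degree, but G has vertices of degree 2 and vertices of degree 4; no automorphism maps one to the other, so G is not vertex-transitive.

No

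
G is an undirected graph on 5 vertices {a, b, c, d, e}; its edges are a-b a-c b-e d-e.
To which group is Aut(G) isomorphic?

the cyclic group of order 2

The degree sequence is [2, 2, 1, 1, 2]; the two degree-1 vertices c and d are the ends of a path, so G = P_5. The only nontrivial automorphism of a path is the end-to-end reflection, so Aut(G) ≅ Z_2.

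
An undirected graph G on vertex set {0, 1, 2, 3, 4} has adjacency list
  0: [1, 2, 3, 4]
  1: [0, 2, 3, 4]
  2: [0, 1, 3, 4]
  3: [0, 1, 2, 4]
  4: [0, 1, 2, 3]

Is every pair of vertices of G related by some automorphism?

Yes

Every vertex has degree 4, so G is the complete graph K_5. Any permutation of the 5 vertices preserves K_5, so Aut(K_5) = S_5 of order 5! = 120. Under this action every vertex can be carried to every other, so G is vertex-transitive.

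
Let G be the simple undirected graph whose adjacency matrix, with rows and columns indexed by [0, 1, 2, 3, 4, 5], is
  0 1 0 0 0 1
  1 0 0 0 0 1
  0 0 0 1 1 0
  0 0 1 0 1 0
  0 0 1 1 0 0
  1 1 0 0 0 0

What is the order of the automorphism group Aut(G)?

72

G has two connected components, {2, 3, 4} and {0, 1, 5}; each is 2-regular, so G = C_3 ⊔ C_3. With two isomorphic components, Aut(G) = Aut(C_3) ≀ S_2 = (D_3 × D_3) ⋊ Z_2: permute each cycle by D_3, then optionally swap the two cycles. Order 2·(2·3)² = 72.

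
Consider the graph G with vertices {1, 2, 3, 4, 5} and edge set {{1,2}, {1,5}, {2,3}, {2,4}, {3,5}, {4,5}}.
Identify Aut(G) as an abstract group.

S_3 × S_2

The vertices split by degree into {2, 5} (degree 3) and {1, 3, 4} (degree 2); every edge runs between the two parts, so G is the complete bipartite graph K_{2,3}. The parts have unequal sizes, so no automorphism swaps them; each part is permuted independently, giving S_3 × S_2 of order 3!·2! = 12.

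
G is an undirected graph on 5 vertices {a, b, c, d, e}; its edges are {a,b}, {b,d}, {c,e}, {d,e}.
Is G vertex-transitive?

No

Automorphisms preserve degree, but G has vertices of degree 1 and vertices of degree 2; no automorphism maps one to the other, so G is not vertex-transitive.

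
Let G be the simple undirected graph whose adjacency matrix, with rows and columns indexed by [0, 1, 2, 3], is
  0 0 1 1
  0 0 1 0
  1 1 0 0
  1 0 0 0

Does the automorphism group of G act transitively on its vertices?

No

Automorphisms preserve degree, but G has vertices of degree 1 and vertices of degree 2; no automorphism maps one to the other, so G is not vertex-transitive.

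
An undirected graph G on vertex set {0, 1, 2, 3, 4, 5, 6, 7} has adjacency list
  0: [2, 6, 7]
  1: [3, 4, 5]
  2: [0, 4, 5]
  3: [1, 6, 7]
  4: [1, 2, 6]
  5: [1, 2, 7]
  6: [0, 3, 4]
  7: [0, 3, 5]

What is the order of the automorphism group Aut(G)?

48

G is 3-regular and bipartite on 2^3 = 8 vertices with girth 4; it is the hypercube graph Q_3. The symmetry group of the 3-cube is the hyperoctahedral group B_3 = Z_2 ≀ S_3, of order 2^3·3! = 48.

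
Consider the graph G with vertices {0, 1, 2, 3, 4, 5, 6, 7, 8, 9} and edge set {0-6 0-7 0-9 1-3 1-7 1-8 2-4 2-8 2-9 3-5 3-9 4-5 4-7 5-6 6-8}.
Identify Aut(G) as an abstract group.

G is 3-regular on 10 vertices with no triangles and no 4-cycles (girth 5): this is the Petersen graph. Viewing the Petersen graph as the Kneser graph K(5,2) — vertices are 2-subsets of {1,…,5}, edges join disjoint pairs — its automorphisms are exactly the permutations of the 5-element set, so Aut ≅ S_5 of order 120.

S_5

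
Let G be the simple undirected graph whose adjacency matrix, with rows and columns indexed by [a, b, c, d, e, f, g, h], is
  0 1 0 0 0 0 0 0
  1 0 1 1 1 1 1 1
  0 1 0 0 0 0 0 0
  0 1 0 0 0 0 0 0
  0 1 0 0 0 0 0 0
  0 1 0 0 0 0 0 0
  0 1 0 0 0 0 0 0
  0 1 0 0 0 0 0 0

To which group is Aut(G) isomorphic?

Vertex b has degree 7 and every other vertex has degree 1, so G is the star K_{1,7} with centre b. The 7 leaves are pairwise interchangeable while the centre is fixed, giving Aut(G) = S_7.

S_7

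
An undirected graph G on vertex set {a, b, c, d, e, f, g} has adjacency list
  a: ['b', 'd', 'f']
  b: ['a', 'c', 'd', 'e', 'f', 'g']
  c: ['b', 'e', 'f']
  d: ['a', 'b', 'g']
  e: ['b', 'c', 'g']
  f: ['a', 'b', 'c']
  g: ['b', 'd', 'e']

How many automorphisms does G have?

Vertex b is the unique vertex of degree 6; the remaining 6 vertices each have degree 3 and induce a cycle, so G is the wheel on 7 vertices with hub b. With the hub fixed, the remaining symmetry is that of the rim cycle C_6, giving the dihedral group D_6.

12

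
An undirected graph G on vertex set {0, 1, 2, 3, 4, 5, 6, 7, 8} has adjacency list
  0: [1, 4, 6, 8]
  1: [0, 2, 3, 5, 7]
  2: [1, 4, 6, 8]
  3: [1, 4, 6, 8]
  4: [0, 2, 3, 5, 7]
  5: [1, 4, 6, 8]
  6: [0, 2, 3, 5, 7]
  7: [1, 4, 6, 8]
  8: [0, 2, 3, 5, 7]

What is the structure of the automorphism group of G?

S_4 × S_5

The vertices split by degree into {1, 4, 6, 8} (degree 5) and {0, 2, 3, 5, 7} (degree 4); every edge runs between the two parts, so G is the complete bipartite graph K_{4,5}. Automorphisms preserve the bipartition setwise (since the parts differ in size) and act as S_4 × S_5 within it; |Aut| = 2880.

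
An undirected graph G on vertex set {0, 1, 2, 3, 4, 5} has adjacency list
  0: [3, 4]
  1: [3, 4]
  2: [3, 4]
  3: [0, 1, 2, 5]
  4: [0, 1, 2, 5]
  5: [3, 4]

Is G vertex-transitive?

Automorphisms preserve degree, but G has vertices of degree 2 and vertices of degree 4; no automorphism maps one to the other, so G is not vertex-transitive.

No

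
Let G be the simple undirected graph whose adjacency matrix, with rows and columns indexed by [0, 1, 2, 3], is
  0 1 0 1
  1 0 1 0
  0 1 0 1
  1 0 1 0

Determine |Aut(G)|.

8

Every vertex has degree 2 and the graph is connected, so G is the 4-cycle C_4. C_4 has 4 rotations and 4 reflections, so Aut(C_4) ≅ D_4 of order 8.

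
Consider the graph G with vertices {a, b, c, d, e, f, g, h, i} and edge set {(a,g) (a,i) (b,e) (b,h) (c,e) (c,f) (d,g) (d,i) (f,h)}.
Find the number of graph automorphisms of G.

80

G has two connected components, {b, c, e, f, h} and {a, d, g, i}; each is 2-regular, so G = C_5 ⊔ C_4. No automorphism exchanges components of different sizes, hence Aut(G) is the direct product D_5 × D_4, order 80.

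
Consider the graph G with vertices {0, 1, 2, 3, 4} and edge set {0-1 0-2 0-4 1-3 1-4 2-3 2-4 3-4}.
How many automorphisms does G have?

Vertex 4 is the unique vertex of degree 4; the remaining 4 vertices each have degree 3 and induce a cycle, so G is the wheel on 5 vertices with hub 4. With the hub fixed, the remaining symmetry is that of the rim cycle C_4, giving the dihedral group D_4.

8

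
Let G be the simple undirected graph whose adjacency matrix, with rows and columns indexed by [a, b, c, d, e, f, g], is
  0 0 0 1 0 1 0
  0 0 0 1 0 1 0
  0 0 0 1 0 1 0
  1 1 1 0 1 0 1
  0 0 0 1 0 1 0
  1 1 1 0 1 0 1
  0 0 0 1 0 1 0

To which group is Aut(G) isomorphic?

The vertices split by degree into {d, f} (degree 5) and {a, b, c, e, g} (degree 2); every edge runs between the two parts, so G is the complete bipartite graph K_{2,5}. The parts have unequal sizes, so no automorphism swaps them; each part is permuted independently, giving S_5 × S_2 of order 5!·2! = 240.

S_5 × S_2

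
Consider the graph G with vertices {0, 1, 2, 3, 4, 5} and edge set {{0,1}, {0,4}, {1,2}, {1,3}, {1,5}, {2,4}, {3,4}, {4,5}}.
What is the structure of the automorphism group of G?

The vertices split by degree into {1, 4} (degree 4) and {0, 2, 3, 5} (degree 2); every edge runs between the two parts, so G is the complete bipartite graph K_{2,4}. Automorphisms preserve the bipartition setwise (since the parts differ in size) and act as S_4 × S_2 within it; |Aut| = 48.

S_4 × S_2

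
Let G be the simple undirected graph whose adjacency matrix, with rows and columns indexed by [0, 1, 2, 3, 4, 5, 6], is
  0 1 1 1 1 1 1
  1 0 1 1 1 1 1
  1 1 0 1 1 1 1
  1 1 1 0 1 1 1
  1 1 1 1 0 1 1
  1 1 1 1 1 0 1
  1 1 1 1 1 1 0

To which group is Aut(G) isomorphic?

All 7 vertices are pairwise adjacent: G = K_7. Any permutation of the 7 vertices preserves K_7, so Aut(K_7) = S_7 of order 7! = 5040.

S_7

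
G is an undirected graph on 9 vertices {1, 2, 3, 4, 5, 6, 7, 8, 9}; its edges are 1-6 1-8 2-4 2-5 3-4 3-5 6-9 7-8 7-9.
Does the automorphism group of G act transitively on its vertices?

No

G has two connected components, {1, 6, 7, 8, 9} and {2, 3, 4, 5}; each is 2-regular, so G = C_5 ⊔ C_4. The orbit of 1 under Aut(G) is {1, 6, 7, 8, 9}, which does not contain 2, so G is not vertex-transitive.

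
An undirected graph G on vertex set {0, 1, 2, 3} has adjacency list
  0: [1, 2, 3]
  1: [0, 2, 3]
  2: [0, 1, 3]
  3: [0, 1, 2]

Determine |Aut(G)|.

All 4 vertices are pairwise adjacent: G = K_4. Every bijection on the vertex set is an automorphism of K_4; hence Aut(K_4) ≅ S_4, order 24.

24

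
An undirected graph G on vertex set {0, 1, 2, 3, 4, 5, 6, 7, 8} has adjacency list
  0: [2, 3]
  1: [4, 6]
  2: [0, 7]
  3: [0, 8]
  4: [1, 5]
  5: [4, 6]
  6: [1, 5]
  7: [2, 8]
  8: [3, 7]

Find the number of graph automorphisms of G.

G has two connected components, {0, 2, 3, 7, 8} and {1, 4, 5, 6}; each is 2-regular, so G = C_5 ⊔ C_4. No automorphism exchanges components of different sizes, hence Aut(G) is the direct product D_5 × D_4, order 80.

80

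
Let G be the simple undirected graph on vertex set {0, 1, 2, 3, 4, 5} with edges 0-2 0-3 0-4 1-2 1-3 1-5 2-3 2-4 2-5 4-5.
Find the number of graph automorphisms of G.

10

Vertex 2 is the unique vertex of degree 5; the remaining 5 vertices each have degree 3 and induce a cycle, so G is the wheel on 6 vertices with hub 2. With the hub fixed, the remaining symmetry is that of the rim cycle C_5, giving the dihedral group D_5.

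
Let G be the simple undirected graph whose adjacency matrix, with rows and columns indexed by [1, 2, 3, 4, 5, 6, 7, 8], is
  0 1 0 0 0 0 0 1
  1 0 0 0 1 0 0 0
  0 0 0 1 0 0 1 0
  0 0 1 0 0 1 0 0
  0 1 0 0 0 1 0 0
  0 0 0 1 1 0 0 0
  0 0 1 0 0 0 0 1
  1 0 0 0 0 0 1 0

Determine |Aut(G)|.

16

G is 2-regular and connected on 8 vertices, i.e. the cycle C_8. The automorphisms of the 8-cycle are exactly the symmetries of a regular 8-gon: the dihedral group D_8, |D_8| = 16.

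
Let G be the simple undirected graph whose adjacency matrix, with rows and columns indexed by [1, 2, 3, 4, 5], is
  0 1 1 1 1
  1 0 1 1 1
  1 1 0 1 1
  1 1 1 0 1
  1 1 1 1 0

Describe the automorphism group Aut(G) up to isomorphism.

Every vertex has degree 4, so G is the complete graph K_5. Every bijection on the vertex set is an automorphism of K_5; hence Aut(K_5) ≅ S_5, order 120.

S_5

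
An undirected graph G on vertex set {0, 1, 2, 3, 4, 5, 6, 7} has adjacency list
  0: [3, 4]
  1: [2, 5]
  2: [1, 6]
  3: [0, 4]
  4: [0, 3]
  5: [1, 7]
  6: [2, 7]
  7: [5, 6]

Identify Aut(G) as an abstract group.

D_5 × D_3

G has two connected components, {1, 2, 5, 6, 7} and {0, 3, 4}; each is 2-regular, so G = C_5 ⊔ C_3. No automorphism exchanges components of different sizes, hence Aut(G) is the direct product D_5 × D_3, order 60.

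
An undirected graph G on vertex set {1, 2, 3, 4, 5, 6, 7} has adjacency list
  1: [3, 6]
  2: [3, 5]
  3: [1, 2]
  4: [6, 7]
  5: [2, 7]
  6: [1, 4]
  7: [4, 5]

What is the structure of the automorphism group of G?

D_7

G is 2-regular and connected on 7 vertices, i.e. the cycle C_7. The automorphisms of the 7-cycle are exactly the symmetries of a regular 7-gon: the dihedral group D_7, |D_7| = 14.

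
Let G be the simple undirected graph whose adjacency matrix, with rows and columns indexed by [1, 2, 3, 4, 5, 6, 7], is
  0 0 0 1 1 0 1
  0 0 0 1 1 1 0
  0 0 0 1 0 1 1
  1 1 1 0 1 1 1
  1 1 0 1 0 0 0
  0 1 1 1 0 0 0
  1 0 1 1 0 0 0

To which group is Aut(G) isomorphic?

Vertex 4 is the unique vertex of degree 6; the remaining 6 vertices each have degree 3 and induce a cycle, so G is the wheel on 7 vertices with hub 4. Every automorphism fixes the hub and acts on the rim 6-cycle, so Aut(G) ≅ Aut(C_6) = D_6 of order 12.

the dihedral group of order 12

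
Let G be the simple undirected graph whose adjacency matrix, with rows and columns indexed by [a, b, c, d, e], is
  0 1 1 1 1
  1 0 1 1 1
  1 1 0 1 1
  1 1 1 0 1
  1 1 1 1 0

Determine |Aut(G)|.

Every vertex has degree 4, so G is the complete graph K_5. Any permutation of the 5 vertices preserves K_5, so Aut(K_5) = S_5 of order 5! = 120.

120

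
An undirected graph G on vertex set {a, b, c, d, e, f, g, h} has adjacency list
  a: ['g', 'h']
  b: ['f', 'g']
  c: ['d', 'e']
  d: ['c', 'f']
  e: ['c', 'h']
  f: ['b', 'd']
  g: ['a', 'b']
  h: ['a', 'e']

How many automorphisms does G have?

16

Every vertex has degree 2 and the graph is connected, so G is the 8-cycle C_8. C_8 has 8 rotations and 8 reflections, so Aut(C_8) ≅ D_8 of order 16.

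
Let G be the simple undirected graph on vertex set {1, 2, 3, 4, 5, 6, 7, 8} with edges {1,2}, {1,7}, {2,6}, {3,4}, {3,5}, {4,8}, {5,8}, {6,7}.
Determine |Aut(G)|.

G has two connected components, {1, 2, 6, 7} and {3, 4, 5, 8}; each is 2-regular, so G = C_4 ⊔ C_4. Aut of a disjoint union of two copies of C_4 is the wreath product D_4 ≀ Z_2, of order 2·8² = 128.

128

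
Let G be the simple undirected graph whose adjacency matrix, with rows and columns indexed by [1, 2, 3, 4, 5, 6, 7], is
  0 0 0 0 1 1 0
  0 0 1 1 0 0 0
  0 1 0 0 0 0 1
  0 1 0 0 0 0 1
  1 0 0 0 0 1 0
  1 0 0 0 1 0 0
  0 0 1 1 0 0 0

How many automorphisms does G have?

48

G has two connected components, {2, 3, 4, 7} and {1, 5, 6}; each is 2-regular, so G = C_4 ⊔ C_3. No automorphism exchanges components of different sizes, hence Aut(G) is the direct product D_3 × D_4, order 48.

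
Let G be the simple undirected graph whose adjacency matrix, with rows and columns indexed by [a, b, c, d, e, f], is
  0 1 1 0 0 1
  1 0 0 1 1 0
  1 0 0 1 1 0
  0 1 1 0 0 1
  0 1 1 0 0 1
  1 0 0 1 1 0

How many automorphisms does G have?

G is 3-regular and bipartite with parts {b, c, f} and {a, d, e} (each part is independent and every cross-pair is an edge), so G = K_{3,3}. Each part can be permuted independently (S_3 × S_3) and the two equal-size parts can also be swapped, giving (S_3 × S_3) ⋊ Z_2 of order 2·(3!)² = 72.

72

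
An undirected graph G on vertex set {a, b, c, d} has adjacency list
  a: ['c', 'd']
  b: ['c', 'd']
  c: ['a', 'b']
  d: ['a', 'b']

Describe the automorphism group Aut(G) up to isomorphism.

the dihedral group of order 8

Every vertex has degree 2 and the graph is connected, so G is the 4-cycle C_4. The automorphisms of the 4-cycle are exactly the symmetries of a regular 4-gon: the dihedral group D_4, |D_4| = 8.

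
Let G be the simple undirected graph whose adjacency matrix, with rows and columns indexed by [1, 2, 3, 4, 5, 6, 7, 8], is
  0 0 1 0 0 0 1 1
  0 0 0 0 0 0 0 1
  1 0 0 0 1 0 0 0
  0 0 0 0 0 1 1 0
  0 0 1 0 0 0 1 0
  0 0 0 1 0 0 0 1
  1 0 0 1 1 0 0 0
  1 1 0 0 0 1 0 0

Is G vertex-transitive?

No

Vertex 2 is the only vertex of degree 1, so every automorphism fixes it; G is not vertex-transitive.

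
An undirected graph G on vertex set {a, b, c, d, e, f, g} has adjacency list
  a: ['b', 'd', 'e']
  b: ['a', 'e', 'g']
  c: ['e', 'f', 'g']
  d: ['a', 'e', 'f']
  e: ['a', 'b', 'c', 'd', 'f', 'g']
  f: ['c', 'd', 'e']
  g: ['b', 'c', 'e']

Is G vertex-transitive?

No

Vertex e is the only vertex of degree 6, so every automorphism fixes it; G is not vertex-transitive.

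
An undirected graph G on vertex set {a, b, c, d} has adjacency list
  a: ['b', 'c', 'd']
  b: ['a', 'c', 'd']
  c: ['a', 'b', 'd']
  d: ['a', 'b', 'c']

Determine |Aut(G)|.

24

All 4 vertices are pairwise adjacent: G = K_4. Any permutation of the 4 vertices preserves K_4, so Aut(K_4) = S_4 of order 4! = 24.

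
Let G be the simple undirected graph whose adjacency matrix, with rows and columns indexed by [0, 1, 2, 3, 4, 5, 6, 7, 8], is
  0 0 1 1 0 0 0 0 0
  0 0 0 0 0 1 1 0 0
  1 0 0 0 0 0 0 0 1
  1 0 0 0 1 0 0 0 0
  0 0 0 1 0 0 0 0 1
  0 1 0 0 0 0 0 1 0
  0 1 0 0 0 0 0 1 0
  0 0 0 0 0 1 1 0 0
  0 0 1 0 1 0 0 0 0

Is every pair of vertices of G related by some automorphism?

G has two connected components, {0, 2, 3, 4, 8} and {1, 5, 6, 7}; each is 2-regular, so G = C_5 ⊔ C_4. The orbit of 0 under Aut(G) is {0, 2, 3, 4, 8}, which does not contain 1, so G is not vertex-transitive.

No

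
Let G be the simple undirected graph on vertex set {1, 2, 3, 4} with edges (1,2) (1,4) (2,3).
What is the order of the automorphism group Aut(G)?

2

The degree sequence is [2, 2, 1, 1]; the two degree-1 vertices 3 and 4 are the ends of a path, so G = P_4. A path has exactly one nontrivial symmetry — reversal — giving Aut(G) of order 2.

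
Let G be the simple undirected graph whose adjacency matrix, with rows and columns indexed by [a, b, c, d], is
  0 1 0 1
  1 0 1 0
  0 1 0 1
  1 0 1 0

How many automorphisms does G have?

G is 2-regular and bipartite on 2^2 = 4 vertices with girth 4; it is the hypercube graph Q_2. Aut(Q_2) consists of the signed permutations of the 2 coordinate axes: 2! permutations times 2^2 sign flips, so |Aut| = 2^2·2! = 8.

8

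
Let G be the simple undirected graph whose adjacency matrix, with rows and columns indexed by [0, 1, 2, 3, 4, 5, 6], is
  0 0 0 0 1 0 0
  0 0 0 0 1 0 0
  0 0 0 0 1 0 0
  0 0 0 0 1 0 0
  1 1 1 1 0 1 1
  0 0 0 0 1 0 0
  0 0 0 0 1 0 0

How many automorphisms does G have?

Vertex 4 has degree 6 and every other vertex has degree 1, so G is the star K_{1,6} with centre 4. Any automorphism fixes the centre and permutes the 6 leaves freely, so Aut(G) ≅ S_6 of order 6! = 720.

720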